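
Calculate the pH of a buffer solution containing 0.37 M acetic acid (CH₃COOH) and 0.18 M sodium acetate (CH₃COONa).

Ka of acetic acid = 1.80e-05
pH = 4.43

pKa = -log(1.80e-05) = 4.74. pH = pKa + log([A⁻]/[HA]) = 4.74 + log(0.18/0.37)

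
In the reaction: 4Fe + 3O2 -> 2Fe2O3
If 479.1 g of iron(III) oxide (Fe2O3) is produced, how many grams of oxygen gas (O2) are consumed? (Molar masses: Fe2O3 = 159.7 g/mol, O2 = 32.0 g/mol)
Moles of Fe2O3 = 479.1 g ÷ 159.7 g/mol = 3 mol
Mole ratio: 3 mol O2 / 2 mol Fe2O3
Moles of O2 = 3 × (3/2) = 4.5 mol
Mass of O2 = 4.5 mol × 32.0 g/mol = 144 g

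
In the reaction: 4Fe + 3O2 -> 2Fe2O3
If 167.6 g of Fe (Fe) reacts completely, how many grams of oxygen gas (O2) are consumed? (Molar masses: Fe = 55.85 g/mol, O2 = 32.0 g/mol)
Moles of Fe = 167.6 g ÷ 55.85 g/mol = 3.0009 mol
Mole ratio: 3 mol O2 / 4 mol Fe
Moles of O2 = 3.0009 × (3/4) = 2.25067 mol
Mass of O2 = 2.25067 mol × 32.0 g/mol = 72.02 g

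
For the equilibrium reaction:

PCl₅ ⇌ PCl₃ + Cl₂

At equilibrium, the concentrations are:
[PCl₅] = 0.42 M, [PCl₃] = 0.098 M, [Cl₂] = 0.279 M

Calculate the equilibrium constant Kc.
K_c = 0.0651

Kc = ([PCl₃] × [Cl₂]) / ([PCl₅])
   = ((0.098)·(0.279)) / ((0.42))
   = 0.027342 / 0.42 = 0.0651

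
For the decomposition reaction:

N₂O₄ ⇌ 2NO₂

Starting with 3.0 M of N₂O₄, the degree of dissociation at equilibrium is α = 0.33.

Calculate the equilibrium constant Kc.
K_c = 1.9504

x = α·[A]₀ = 0.33 × 3.0 = 0.99 M dissociated.
At eq: [N₂O₄] = 3.0 − 0.99 = 2.01 M; [NO₂] = 2x = 1.98 M.
Kc = [NO₂]²/[N₂O₄] = (1.98)²/2.01 = 1.95.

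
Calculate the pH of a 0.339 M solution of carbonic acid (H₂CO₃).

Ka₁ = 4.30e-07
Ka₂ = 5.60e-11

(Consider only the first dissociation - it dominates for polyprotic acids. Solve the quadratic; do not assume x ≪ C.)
pH = 3.42

x² + Ka₁·x − Ka₁·C = 0 with Ka₁ = 4.30e-07, C = 0.339.
x = (−Ka₁ + √(Ka₁² + 4·Ka₁·C))/2 = 3.8158e-04 M, so pH = 3.42.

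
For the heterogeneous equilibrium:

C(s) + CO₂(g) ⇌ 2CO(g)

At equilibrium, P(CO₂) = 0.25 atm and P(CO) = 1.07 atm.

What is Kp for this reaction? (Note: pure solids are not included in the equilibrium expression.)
K_p = 4.580

Solid C is excluded.
Kp = P(CO)²/P(CO₂) = (1.07)²/0.25 = 1.145/0.25 = 4.580.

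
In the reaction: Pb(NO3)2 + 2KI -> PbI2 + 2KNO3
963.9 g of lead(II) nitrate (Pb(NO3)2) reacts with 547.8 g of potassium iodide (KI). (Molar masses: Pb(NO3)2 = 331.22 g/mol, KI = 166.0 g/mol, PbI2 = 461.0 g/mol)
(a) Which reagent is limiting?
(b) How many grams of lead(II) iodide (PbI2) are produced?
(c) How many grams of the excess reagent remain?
(a) KI, (b) 760.6 g, (c) 417.4 g

Moles of Pb(NO3)2 = 963.9 g ÷ 331.22 g/mol = 2.91015 mol
Moles of KI = 547.8 g ÷ 166.0 g/mol = 3.3 mol
Moles ÷ coefficient: Pb(NO3)2: 2.91015/1 = 2.91, KI: 3.3/2 = 1.65
(a) KI has the smaller value, so KI is the limiting reagent.
(b) Moles of PbI2 = 3.3 mol KI × (1/2) = 1.65 mol; mass = 1.65 mol × 461.0 g/mol = 760.6 g
(c) Pb(NO3)2 consumed = 3.3 × (1/2) = 1.65 mol; remaining = 2.91015 − 1.65 = 1.26015 mol; mass = 1.26015 mol × 331.22 g/mol = 417.4 g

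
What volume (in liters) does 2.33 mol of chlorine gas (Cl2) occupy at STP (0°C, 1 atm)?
At STP, 1 mol of gas occupies 22.4 L
Volume = 2.33 mol × 22.4 L/mol = 52.19 L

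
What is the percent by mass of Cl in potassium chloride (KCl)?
Mass of Cl in formula = 35.45 × 1 = 35.45 g/mol
Molar mass = 74.55 g/mol
% Cl = (35.45/74.55) × 100% = 47.55%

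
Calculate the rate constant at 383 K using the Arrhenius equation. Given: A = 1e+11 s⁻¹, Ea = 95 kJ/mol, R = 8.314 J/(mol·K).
1.10e-02 s⁻¹

k = A·exp(-Ea/(R·T)) = 1e+11·exp(-95000/(8.314·383)) = 1e+11·exp(-29.8342) = 1e+11·1.1045e-13 = 1.10e-02 s⁻¹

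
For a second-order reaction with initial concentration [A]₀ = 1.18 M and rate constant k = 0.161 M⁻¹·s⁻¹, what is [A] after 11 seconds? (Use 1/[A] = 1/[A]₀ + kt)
0.3819 M

1/[A] = 1/[A]₀ + k·t = 1/1.18 + (0.161)·(11) = 0.8475 + 1.7710 = 2.6185
[A] = 1/2.6185 = 0.3819 M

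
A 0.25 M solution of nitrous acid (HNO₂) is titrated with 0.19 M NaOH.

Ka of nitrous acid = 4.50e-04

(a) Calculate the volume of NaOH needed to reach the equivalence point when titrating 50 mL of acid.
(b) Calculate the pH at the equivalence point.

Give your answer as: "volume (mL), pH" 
V = 65.8 mL, pH = 8.19

(a) At equivalence: moles acid = moles base.
moles acid = 0.25 × 0.05 = 0.0125 mol; V_NaOH = 0.0125/0.19 = 0.06579 L = 65.8 mL.
(b) At equivalence, all acid → conjugate base A⁻ at [A⁻] = 0.0125/0.1158 = 0.108 M.
Kb = Kw/Ka = 1.0e-14/4.50e-04 = 2.222e-11; [OH⁻] = √(Kb·[A⁻]) = 1.549e-06; pOH = 5.81; pH = 14 − pOH = 8.19.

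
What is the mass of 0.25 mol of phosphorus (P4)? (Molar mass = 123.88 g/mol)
Mass = 0.25 mol × 123.88 g/mol = 30.97 g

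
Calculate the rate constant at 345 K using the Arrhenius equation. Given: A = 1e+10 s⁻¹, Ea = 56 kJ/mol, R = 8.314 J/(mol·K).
3.32e+01 s⁻¹

k = A·exp(-Ea/(R·T)) = 1e+10·exp(-56000/(8.314·345)) = 1e+10·exp(-19.5236) = 1e+10·3.3192e-09 = 3.32e+01 s⁻¹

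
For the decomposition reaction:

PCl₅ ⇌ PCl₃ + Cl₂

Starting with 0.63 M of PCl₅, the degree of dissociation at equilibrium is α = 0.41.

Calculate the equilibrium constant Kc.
K_c = 0.1795

x = α·[A]₀ = 0.41 × 0.63 = 0.2583 M dissociated.
At eq: [PCl₅] = 0.63 − 0.2583 = 0.3717 M; [PCl₃] = [Cl₂] = x = 0.2583 M.
Kc = [PCl₃][Cl₂]/[PCl₅] = (0.2583)²/0.3717 = 0.1795.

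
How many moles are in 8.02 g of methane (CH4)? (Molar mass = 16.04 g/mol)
Moles = 8.02 g ÷ 16.04 g/mol = 0.5 mol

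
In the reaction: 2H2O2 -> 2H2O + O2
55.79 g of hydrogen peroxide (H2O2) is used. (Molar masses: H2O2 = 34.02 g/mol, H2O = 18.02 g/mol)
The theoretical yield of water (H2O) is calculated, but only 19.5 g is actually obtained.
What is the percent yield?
Moles of H2O2 = 55.79 g ÷ 34.02 g/mol = 1.63992 mol
Mole ratio: 2 mol H2O / 2 mol H2O2
Moles of H2O = 1.63992 × (2/2) = 1.63992 mol
Theoretical yield = 1.63992 mol × 18.02 g/mol = 29.551 g
Actual yield = 19.5 g
Percent yield = (19.5 / 29.551) × 100% = 66.0%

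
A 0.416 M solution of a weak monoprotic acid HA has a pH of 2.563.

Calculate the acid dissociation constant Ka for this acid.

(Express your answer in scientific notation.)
K_a = 1.81e-05

[H⁺] = 10^(−pH) = 10^(−2.563) = 2.735e-03 M. For HA ⇌ H⁺ + A⁻, Ka = x²/(C − x) = (2.735e-03)²/(0.416 − 2.735e-03) = 1.81e-05.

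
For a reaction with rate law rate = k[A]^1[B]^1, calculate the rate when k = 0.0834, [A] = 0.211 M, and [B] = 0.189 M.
0.003326 M/s

rate = k·[A]^1·[B]^1 = 0.0834·(0.211)^1·(0.189)^1 = 0.0834·0.211·0.189 = 0.003326 M/s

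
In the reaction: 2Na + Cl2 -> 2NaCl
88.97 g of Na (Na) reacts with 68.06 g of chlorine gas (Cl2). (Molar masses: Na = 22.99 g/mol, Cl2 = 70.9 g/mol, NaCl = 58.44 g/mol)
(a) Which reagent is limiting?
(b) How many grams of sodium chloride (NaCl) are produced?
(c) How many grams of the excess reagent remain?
(a) Cl2, (b) 112.2 g, (c) 44.83 g

Moles of Na = 88.97 g ÷ 22.99 g/mol = 3.86994 mol
Moles of Cl2 = 68.06 g ÷ 70.9 g/mol = 0.959944 mol
Moles ÷ coefficient: Na: 3.86994/2 = 1.935, Cl2: 0.959944/1 = 0.9599
(a) Cl2 has the smaller value, so Cl2 is the limiting reagent.
(b) Moles of NaCl = 0.959944 mol Cl2 × (2/1) = 1.91989 mol; mass = 1.91989 mol × 58.44 g/mol = 112.2 g
(c) Na consumed = 0.959944 × (2/1) = 1.91989 mol; remaining = 3.86994 − 1.91989 = 1.95006 mol; mass = 1.95006 mol × 22.99 g/mol = 44.83 g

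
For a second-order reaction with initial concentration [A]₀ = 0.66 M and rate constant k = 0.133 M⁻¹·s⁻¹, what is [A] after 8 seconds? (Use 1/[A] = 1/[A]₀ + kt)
0.3877 M

1/[A] = 1/[A]₀ + k·t = 1/0.66 + (0.133)·(8) = 1.5152 + 1.0640 = 2.5792
[A] = 1/2.5792 = 0.3877 M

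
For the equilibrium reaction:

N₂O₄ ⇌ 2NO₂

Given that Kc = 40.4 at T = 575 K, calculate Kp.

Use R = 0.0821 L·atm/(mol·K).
K_p = 1.91e+03

Δn = (moles gaseous products) − (moles gaseous reactants) = 1
T = 575 K; RT = 0.0821 × 575 = 47.2075
Kp = Kc·(RT)^Δn = 40.4 × (47.2075)^1 = 40.4 × 47.2075 = 1.91e+03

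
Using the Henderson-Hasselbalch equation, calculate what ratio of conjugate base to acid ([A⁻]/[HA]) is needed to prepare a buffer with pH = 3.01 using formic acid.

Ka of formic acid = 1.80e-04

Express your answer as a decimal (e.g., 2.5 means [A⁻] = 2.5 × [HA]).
[A⁻]/[HA] = 0.184

pKa = −log(1.80e-04) = 3.7447. pH = pKa + log([A⁻]/[HA]). 3.01 = 3.7447 + log(ratio). log(ratio) = 3.01 − 3.7447 = -0.7347. ratio = 10^(-0.7347) = 0.184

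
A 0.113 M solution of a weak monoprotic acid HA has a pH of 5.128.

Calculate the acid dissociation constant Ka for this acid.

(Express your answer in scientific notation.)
K_a = 4.91e-10

[H⁺] = 10^(−pH) = 10^(−5.128) = 7.447e-06 M. For HA ⇌ H⁺ + A⁻, Ka = x²/(C − x) = (7.447e-06)²/(0.113 − 7.447e-06) = 4.91e-10.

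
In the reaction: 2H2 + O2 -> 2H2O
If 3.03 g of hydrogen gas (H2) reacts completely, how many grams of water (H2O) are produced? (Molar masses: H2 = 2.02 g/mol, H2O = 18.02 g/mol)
Moles of H2 = 3.03 g ÷ 2.02 g/mol = 1.5 mol
Mole ratio: 2 mol H2O / 2 mol H2
Moles of H2O = 1.5 × (2/2) = 1.5 mol
Mass of H2O = 1.5 mol × 18.02 g/mol = 27.03 g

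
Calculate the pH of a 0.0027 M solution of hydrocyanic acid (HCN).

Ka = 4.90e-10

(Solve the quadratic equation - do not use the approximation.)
pH = 5.94

x² + Ka×x - Ka×C = 0. Using quadratic formula: [H⁺] = 1.1500e-06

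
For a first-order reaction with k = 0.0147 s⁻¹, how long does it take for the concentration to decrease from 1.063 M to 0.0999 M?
160.86 s

From ln[A] = ln[A]₀ - k·t: t = ln([A]₀/[A])/k = ln(1.063/0.0999)/0.0147 = ln(10.6406)/0.0147 = 2.3647/0.0147 = 160.86 s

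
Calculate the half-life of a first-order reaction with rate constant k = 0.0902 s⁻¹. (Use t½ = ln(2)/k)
7.68 s

t½ = ln(2)/k = 0.6931/0.0902 = 7.68 s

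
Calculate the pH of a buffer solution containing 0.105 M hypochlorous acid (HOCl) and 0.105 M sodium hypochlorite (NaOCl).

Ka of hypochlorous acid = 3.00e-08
pH = 7.52

pKa = -log(3.00e-08) = 7.52. pH = pKa + log([A⁻]/[HA]) = 7.52 + log(0.105/0.105)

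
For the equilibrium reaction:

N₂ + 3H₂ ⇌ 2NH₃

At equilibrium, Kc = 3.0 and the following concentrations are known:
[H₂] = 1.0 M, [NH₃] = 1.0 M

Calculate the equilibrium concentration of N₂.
[N₂] = 0.3333 M

Kc = ([NH₃]^2) / ([N₂] × [H₂]^3) = 3.0
[N₂]^1 = (product terms)/(Kc · other reactant terms) = 1 / (3.0 · 1) = 0.33333
[N₂] = 0.3333 M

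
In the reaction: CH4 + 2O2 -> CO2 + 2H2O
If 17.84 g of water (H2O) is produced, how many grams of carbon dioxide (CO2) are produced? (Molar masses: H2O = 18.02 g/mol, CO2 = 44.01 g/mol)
Moles of H2O = 17.84 g ÷ 18.02 g/mol = 0.990011 mol
Mole ratio: 1 mol CO2 / 2 mol H2O
Moles of CO2 = 0.990011 × (1/2) = 0.495006 mol
Mass of CO2 = 0.495006 mol × 44.01 g/mol = 21.79 g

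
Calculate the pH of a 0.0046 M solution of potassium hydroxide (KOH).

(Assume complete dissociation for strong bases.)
pH = 11.66

[OH⁻] = 0.0046 M for strong base. pOH = -log[OH⁻] = 2.34, pH = 14 - pOH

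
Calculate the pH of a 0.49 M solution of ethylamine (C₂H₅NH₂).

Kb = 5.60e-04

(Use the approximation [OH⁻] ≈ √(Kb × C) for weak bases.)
pH = 12.22

[OH⁻] = √(Kb × C) = √(5.60e-04 × 0.49) = 1.6565e-02. pOH = 1.78, pH = 14 - pOH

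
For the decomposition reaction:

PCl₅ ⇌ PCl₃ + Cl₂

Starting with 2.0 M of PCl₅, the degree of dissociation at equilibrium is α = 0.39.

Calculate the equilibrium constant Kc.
K_c = 0.4987

x = α·[A]₀ = 0.39 × 2.0 = 0.78 M dissociated.
At eq: [PCl₅] = 2.0 − 0.78 = 1.22 M; [PCl₃] = [Cl₂] = x = 0.78 M.
Kc = [PCl₃][Cl₂]/[PCl₅] = (0.78)²/1.22 = 0.4987.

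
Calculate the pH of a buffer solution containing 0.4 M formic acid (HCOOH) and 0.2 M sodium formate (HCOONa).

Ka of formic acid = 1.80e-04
pH = 3.44

pKa = -log(1.80e-04) = 3.74. pH = pKa + log([A⁻]/[HA]) = 3.74 + log(0.2/0.4)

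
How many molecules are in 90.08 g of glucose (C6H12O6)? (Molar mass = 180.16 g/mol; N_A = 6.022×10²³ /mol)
Moles = 90.08 g ÷ 180.16 g/mol = 0.5 mol
Molecules = 0.5 mol × 6.022×10²³ /mol = 3.011e+23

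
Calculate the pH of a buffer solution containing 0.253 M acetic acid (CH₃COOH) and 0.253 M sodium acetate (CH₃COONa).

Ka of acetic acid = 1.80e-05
pH = 4.74

pKa = -log(1.80e-05) = 4.74. pH = pKa + log([A⁻]/[HA]) = 4.74 + log(0.253/0.253)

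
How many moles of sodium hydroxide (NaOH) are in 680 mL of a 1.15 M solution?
Moles = Molarity × Volume (L)
Moles = 1.15 M × 0.68 L = 0.782 mol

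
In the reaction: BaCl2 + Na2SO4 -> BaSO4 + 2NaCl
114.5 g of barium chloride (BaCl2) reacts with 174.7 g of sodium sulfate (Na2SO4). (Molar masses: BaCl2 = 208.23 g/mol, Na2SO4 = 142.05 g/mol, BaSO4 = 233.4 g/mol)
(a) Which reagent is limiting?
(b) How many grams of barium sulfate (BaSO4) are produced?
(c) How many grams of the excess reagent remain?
(a) BaCl2, (b) 128.3 g, (c) 96.59 g

Moles of BaCl2 = 114.5 g ÷ 208.23 g/mol = 0.549873 mol
Moles of Na2SO4 = 174.7 g ÷ 142.05 g/mol = 1.22985 mol
Moles ÷ coefficient: BaCl2: 0.549873/1 = 0.5499, Na2SO4: 1.22985/1 = 1.23
(a) BaCl2 has the smaller value, so BaCl2 is the limiting reagent.
(b) Moles of BaSO4 = 0.549873 mol BaCl2 × (1/1) = 0.549873 mol; mass = 0.549873 mol × 233.4 g/mol = 128.3 g
(c) Na2SO4 consumed = 0.549873 × (1/1) = 0.549873 mol; remaining = 1.22985 − 0.549873 = 0.679976 mol; mass = 0.679976 mol × 142.05 g/mol = 96.59 g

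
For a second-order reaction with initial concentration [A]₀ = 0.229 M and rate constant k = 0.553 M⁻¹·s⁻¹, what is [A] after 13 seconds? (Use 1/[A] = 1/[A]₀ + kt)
0.0865 M

1/[A] = 1/[A]₀ + k·t = 1/0.229 + (0.553)·(13) = 4.3668 + 7.1890 = 11.5558
[A] = 1/11.5558 = 0.0865 M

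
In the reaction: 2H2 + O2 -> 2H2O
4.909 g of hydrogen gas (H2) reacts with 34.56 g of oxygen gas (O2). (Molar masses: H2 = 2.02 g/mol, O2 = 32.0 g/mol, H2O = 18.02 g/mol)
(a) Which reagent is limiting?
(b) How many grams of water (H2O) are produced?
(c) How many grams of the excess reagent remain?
(a) O2, (b) 38.92 g, (c) 0.5458 g

Moles of H2 = 4.909 g ÷ 2.02 g/mol = 2.4302 mol
Moles of O2 = 34.56 g ÷ 32.0 g/mol = 1.08 mol
Moles ÷ coefficient: H2: 2.4302/2 = 1.215, O2: 1.08/1 = 1.08
(a) O2 has the smaller value, so O2 is the limiting reagent.
(b) Moles of H2O = 1.08 mol O2 × (2/1) = 2.16 mol; mass = 2.16 mol × 18.02 g/mol = 38.92 g
(c) H2 consumed = 1.08 × (2/1) = 2.16 mol; remaining = 2.4302 − 2.16 = 0.270198 mol; mass = 0.270198 mol × 2.02 g/mol = 0.5458 g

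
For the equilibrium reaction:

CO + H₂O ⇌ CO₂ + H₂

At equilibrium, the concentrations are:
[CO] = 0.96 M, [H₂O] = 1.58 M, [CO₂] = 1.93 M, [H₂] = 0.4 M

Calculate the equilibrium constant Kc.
K_c = 0.5090

Kc = ([CO₂] × [H₂]) / ([CO] × [H₂O])
   = ((1.93)·(0.4)) / ((0.96)·(1.58))
   = 0.772 / 1.5168 = 0.5090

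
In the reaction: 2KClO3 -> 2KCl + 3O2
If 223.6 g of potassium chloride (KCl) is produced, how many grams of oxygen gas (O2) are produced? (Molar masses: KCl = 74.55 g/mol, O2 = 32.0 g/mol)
Moles of KCl = 223.6 g ÷ 74.55 g/mol = 2.99933 mol
Mole ratio: 3 mol O2 / 2 mol KCl
Moles of O2 = 2.99933 × (3/2) = 4.49899 mol
Mass of O2 = 4.49899 mol × 32.0 g/mol = 144 g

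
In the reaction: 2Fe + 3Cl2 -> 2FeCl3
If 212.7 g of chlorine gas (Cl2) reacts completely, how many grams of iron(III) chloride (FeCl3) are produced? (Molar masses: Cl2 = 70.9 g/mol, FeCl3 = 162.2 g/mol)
Moles of Cl2 = 212.7 g ÷ 70.9 g/mol = 3 mol
Mole ratio: 2 mol FeCl3 / 3 mol Cl2
Moles of FeCl3 = 3 × (2/3) = 2 mol
Mass of FeCl3 = 2 mol × 162.2 g/mol = 324.4 g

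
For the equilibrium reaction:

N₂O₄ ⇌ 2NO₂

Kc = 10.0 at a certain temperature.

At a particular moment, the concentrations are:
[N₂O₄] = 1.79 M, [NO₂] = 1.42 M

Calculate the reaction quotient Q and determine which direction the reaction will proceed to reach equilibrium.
Q = 1.126, Q < K, reaction proceeds forward (toward products)

Q = ([NO₂]^2) / ([N₂O₄])
  = ((1.42)^2) / ((1.79)) = 2.0164/1.79 = 1.126
Since Q = 1.126 < Kc = 10.0, the reaction proceeds forward (toward products) to reach equilibrium.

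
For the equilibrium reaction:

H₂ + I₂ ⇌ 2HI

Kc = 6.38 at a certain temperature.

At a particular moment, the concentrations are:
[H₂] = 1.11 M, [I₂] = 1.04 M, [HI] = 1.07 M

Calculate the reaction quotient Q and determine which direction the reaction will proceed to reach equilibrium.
Q = 0.992, Q < K, reaction proceeds forward (toward products)

Q = ([HI]^2) / ([H₂] × [I₂])
  = ((1.07)^2) / ((1.11)·(1.04)) = 1.1449/1.1544 = 0.9918
Since Q = 0.9918 < Kc = 6.38, the reaction proceeds forward (toward products) to reach equilibrium.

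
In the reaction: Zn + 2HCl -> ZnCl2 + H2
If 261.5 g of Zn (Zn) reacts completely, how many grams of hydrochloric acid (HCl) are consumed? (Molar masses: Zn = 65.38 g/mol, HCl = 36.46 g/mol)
Moles of Zn = 261.5 g ÷ 65.38 g/mol = 3.99969 mol
Mole ratio: 2 mol HCl / 1 mol Zn
Moles of HCl = 3.99969 × (2/1) = 7.99939 mol
Mass of HCl = 7.99939 mol × 36.46 g/mol = 291.7 g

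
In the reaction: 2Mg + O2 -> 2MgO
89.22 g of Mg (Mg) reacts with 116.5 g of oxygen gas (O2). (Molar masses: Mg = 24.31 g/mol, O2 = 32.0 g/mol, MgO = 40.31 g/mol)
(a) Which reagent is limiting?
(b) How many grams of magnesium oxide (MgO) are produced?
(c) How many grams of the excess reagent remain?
(a) Mg, (b) 147.9 g, (c) 57.78 g

Moles of Mg = 89.22 g ÷ 24.31 g/mol = 3.67009 mol
Moles of O2 = 116.5 g ÷ 32.0 g/mol = 3.64062 mol
Moles ÷ coefficient: Mg: 3.67009/2 = 1.835, O2: 3.64062/1 = 3.641
(a) Mg has the smaller value, so Mg is the limiting reagent.
(b) Moles of MgO = 3.67009 mol Mg × (2/2) = 3.67009 mol; mass = 3.67009 mol × 40.31 g/mol = 147.9 g
(c) O2 consumed = 3.67009 × (1/2) = 1.83505 mol; remaining = 3.64062 − 1.83505 = 1.80558 mol; mass = 1.80558 mol × 32.0 g/mol = 57.78 g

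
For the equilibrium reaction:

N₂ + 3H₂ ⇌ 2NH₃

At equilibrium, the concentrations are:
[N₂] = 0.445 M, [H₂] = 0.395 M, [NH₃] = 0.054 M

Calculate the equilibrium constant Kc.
K_c = 0.1063

Kc = ([NH₃]^2) / ([N₂] × [H₂]^3)
   = ((0.054)^2) / ((0.445)·(0.395)^3)
   = 0.002916 / 0.027425 = 0.1063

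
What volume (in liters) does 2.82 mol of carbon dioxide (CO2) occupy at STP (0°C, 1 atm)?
At STP, 1 mol of gas occupies 22.4 L
Volume = 2.82 mol × 22.4 L/mol = 63.17 L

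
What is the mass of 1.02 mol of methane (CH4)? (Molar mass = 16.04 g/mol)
Mass = 1.02 mol × 16.04 g/mol = 16.36 g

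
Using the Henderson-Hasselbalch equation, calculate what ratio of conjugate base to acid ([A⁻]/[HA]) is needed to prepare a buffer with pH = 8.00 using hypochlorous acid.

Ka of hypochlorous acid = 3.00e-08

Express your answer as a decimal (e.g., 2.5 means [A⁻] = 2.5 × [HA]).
[A⁻]/[HA] = 3.000

pKa = −log(3.00e-08) = 7.5229. pH = pKa + log([A⁻]/[HA]). 8.00 = 7.5229 + log(ratio). log(ratio) = 8.00 − 7.5229 = 0.4771. ratio = 10^(0.4771) = 3.000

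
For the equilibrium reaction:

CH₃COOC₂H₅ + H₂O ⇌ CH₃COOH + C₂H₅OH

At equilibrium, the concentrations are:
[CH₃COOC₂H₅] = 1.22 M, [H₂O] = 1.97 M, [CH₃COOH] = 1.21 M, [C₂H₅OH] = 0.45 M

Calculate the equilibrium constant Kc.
K_c = 0.2266

Kc = ([CH₃COOH] × [C₂H₅OH]) / ([CH₃COOC₂H₅] × [H₂O])
   = ((1.21)·(0.45)) / ((1.22)·(1.97))
   = 0.5445 / 2.4034 = 0.2266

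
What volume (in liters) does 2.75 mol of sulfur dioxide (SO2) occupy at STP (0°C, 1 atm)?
At STP, 1 mol of gas occupies 22.4 L
Volume = 2.75 mol × 22.4 L/mol = 61.60 L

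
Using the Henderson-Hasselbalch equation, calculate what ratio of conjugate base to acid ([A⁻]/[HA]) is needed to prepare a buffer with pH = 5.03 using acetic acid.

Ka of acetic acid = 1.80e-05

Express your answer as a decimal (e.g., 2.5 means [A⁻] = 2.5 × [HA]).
[A⁻]/[HA] = 1.929

pKa = −log(1.80e-05) = 4.7447. pH = pKa + log([A⁻]/[HA]). 5.03 = 4.7447 + log(ratio). log(ratio) = 5.03 − 4.7447 = 0.2853. ratio = 10^(0.2853) = 1.929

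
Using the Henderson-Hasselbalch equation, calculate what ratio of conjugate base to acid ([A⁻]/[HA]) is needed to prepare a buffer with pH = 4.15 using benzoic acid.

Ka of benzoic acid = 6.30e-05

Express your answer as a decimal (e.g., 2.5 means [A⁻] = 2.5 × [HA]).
[A⁻]/[HA] = 0.890

pKa = −log(6.30e-05) = 4.2007. pH = pKa + log([A⁻]/[HA]). 4.15 = 4.2007 + log(ratio). log(ratio) = 4.15 − 4.2007 = -0.0507. ratio = 10^(-0.0507) = 0.890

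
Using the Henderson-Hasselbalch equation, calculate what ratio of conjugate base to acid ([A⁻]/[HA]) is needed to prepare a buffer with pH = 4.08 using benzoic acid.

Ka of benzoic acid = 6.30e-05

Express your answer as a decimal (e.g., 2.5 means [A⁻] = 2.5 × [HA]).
[A⁻]/[HA] = 0.757

pKa = −log(6.30e-05) = 4.2007. pH = pKa + log([A⁻]/[HA]). 4.08 = 4.2007 + log(ratio). log(ratio) = 4.08 − 4.2007 = -0.1207. ratio = 10^(-0.1207) = 0.757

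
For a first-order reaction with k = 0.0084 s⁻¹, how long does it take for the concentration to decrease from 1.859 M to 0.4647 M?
165.05 s

From ln[A] = ln[A]₀ - k·t: t = ln([A]₀/[A])/k = ln(1.859/0.4647)/0.0084 = ln(4.0004)/0.0084 = 1.3864/0.0084 = 165.05 s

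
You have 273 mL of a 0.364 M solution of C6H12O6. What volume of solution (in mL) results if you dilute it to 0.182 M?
Using M₁V₁ = M₂V₂:
0.364 × 273 = 0.182 × V₂
V₂ = (0.364 × 273) / 0.182 = 546 mL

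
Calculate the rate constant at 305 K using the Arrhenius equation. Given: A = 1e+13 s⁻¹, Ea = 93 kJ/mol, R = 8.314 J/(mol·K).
1.18e-03 s⁻¹

k = A·exp(-Ea/(R·T)) = 1e+13·exp(-93000/(8.314·305)) = 1e+13·exp(-36.6753) = 1e+13·1.1807e-16 = 1.18e-03 s⁻¹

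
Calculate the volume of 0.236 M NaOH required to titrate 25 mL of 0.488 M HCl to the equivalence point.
V_{base} = 51.7 mL

At equivalence: moles acid = moles base.
moles HCl = 0.488 M × 0.025 L = 0.0122 mol
V_NaOH = 0.0122 mol ÷ 0.236 M = 0.05169 L = 51.7 mL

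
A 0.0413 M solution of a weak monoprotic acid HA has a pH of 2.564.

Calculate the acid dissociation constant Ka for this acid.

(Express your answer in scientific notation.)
K_a = 1.93e-04

[H⁺] = 10^(−pH) = 10^(−2.564) = 2.729e-03 M. For HA ⇌ H⁺ + A⁻, Ka = x²/(C − x) = (2.729e-03)²/(0.0413 − 2.729e-03) = 1.93e-04.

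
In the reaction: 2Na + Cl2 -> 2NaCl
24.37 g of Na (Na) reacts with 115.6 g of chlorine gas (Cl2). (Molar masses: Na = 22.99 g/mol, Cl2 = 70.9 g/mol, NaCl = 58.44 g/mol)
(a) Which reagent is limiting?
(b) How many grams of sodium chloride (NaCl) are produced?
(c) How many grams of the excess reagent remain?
(a) Na, (b) 61.95 g, (c) 78.02 g

Moles of Na = 24.37 g ÷ 22.99 g/mol = 1.06003 mol
Moles of Cl2 = 115.6 g ÷ 70.9 g/mol = 1.63047 mol
Moles ÷ coefficient: Na: 1.06003/2 = 0.53, Cl2: 1.63047/1 = 1.63
(a) Na has the smaller value, so Na is the limiting reagent.
(b) Moles of NaCl = 1.06003 mol Na × (2/2) = 1.06003 mol; mass = 1.06003 mol × 58.44 g/mol = 61.95 g
(c) Cl2 consumed = 1.06003 × (1/2) = 0.530013 mol; remaining = 1.63047 − 0.530013 = 1.10045 mol; mass = 1.10045 mol × 70.9 g/mol = 78.02 g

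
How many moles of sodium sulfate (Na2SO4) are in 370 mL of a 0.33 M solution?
Moles = Molarity × Volume (L)
Moles = 0.33 M × 0.37 L = 0.1221 mol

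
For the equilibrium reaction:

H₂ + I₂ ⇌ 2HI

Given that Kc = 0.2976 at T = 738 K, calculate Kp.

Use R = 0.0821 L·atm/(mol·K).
K_p = 0.2976

Δn = (moles gaseous products) − (moles gaseous reactants) = 0
T = 738 K; RT = 0.0821 × 738 = 60.5898
Kp = Kc·(RT)^Δn = 0.2976 × (60.5898)^0 = 0.2976 × 1 = 0.2976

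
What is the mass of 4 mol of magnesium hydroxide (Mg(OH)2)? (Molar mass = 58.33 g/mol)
Mass = 4 mol × 58.33 g/mol = 233.3 g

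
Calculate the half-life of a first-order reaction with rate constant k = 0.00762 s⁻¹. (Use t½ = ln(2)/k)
90.96 s

t½ = ln(2)/k = 0.6931/0.00762 = 90.96 s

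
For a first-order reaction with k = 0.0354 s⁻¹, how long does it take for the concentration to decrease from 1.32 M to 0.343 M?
38.07 s

From ln[A] = ln[A]₀ - k·t: t = ln([A]₀/[A])/k = ln(1.32/0.343)/0.0354 = ln(3.8484)/0.0354 = 1.3477/0.0354 = 38.07 s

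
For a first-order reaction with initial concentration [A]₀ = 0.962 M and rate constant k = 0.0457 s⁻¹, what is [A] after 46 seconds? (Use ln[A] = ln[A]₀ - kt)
0.1175 M

ln[A] = ln[A]₀ - k·t = ln(0.962) - (0.0457)·(46) = -0.0387 - 2.1022 = -2.1409
[A] = e^(-2.1409) = 0.1175 M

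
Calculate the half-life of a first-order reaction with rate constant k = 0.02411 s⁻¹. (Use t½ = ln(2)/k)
28.75 s

t½ = ln(2)/k = 0.6931/0.02411 = 28.75 s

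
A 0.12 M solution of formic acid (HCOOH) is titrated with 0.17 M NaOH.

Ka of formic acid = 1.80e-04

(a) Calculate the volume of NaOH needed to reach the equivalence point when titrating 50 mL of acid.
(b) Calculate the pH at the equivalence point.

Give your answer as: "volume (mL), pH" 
V = 35.3 mL, pH = 8.30

(a) At equivalence: moles acid = moles base.
moles acid = 0.12 × 0.05 = 0.006 mol; V_NaOH = 0.006/0.17 = 0.03529 L = 35.3 mL.
(b) At equivalence, all acid → conjugate base A⁻ at [A⁻] = 0.006/0.08529 = 0.07034 M.
Kb = Kw/Ka = 1.0e-14/1.80e-04 = 5.556e-11; [OH⁻] = √(Kb·[A⁻]) = 1.977e-06; pOH = 5.70; pH = 14 − pOH = 8.30.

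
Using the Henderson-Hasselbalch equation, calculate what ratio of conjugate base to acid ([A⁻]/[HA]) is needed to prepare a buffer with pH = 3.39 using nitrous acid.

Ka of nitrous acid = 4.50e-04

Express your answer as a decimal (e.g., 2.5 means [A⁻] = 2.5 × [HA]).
[A⁻]/[HA] = 1.105

pKa = −log(4.50e-04) = 3.3468. pH = pKa + log([A⁻]/[HA]). 3.39 = 3.3468 + log(ratio). log(ratio) = 3.39 − 3.3468 = 0.0432. ratio = 10^(0.0432) = 1.105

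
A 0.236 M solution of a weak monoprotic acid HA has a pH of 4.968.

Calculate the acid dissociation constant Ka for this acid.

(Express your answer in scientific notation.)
K_a = 4.91e-10

[H⁺] = 10^(−pH) = 10^(−4.968) = 1.076e-05 M. For HA ⇌ H⁺ + A⁻, Ka = x²/(C − x) = (1.076e-05)²/(0.236 − 1.076e-05) = 4.91e-10.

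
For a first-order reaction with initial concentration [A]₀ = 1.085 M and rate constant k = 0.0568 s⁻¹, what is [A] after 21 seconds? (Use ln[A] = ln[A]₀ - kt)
0.3292 M

ln[A] = ln[A]₀ - k·t = ln(1.085) - (0.0568)·(21) = 0.0816 - 1.1928 = -1.1112
[A] = e^(-1.1112) = 0.3292 M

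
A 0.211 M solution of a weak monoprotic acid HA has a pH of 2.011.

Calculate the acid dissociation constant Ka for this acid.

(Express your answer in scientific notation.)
K_a = 4.72e-04

[H⁺] = 10^(−pH) = 10^(−2.011) = 9.750e-03 M. For HA ⇌ H⁺ + A⁻, Ka = x²/(C − x) = (9.750e-03)²/(0.211 − 9.750e-03) = 4.72e-04.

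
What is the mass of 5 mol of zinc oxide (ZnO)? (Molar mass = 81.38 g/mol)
Mass = 5 mol × 81.38 g/mol = 406.9 g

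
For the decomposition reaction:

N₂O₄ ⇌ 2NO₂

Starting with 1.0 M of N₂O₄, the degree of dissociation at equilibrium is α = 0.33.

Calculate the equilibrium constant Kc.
K_c = 0.6501

x = α·[A]₀ = 0.33 × 1.0 = 0.33 M dissociated.
At eq: [N₂O₄] = 1.0 − 0.33 = 0.67 M; [NO₂] = 2x = 0.66 M.
Kc = [NO₂]²/[N₂O₄] = (0.66)²/0.67 = 0.6501.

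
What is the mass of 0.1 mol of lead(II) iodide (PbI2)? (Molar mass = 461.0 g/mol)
Mass = 0.1 mol × 461.0 g/mol = 46.1 g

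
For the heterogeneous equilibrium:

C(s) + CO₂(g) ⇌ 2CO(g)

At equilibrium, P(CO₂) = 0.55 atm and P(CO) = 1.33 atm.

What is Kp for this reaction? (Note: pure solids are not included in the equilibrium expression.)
K_p = 3.216

Solid C is excluded.
Kp = P(CO)²/P(CO₂) = (1.33)²/0.55 = 1.769/0.55 = 3.216.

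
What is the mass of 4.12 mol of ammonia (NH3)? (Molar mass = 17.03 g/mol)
Mass = 4.12 mol × 17.03 g/mol = 70.16 g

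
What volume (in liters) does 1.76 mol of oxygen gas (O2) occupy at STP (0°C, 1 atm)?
At STP, 1 mol of gas occupies 22.4 L
Volume = 1.76 mol × 22.4 L/mol = 39.42 L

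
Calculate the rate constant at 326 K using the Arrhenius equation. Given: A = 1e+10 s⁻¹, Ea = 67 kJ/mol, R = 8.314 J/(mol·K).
1.84e-01 s⁻¹

k = A·exp(-Ea/(R·T)) = 1e+10·exp(-67000/(8.314·326)) = 1e+10·exp(-24.7199) = 1e+10·1.8377e-11 = 1.84e-01 s⁻¹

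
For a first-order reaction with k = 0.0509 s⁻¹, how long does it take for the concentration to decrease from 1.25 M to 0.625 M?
13.62 s

From ln[A] = ln[A]₀ - k·t: t = ln([A]₀/[A])/k = ln(1.25/0.625)/0.0509 = ln(2.0000)/0.0509 = 0.6931/0.0509 = 13.62 s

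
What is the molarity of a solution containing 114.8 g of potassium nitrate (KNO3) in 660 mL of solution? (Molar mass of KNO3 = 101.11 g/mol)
Moles of KNO3 = 114.8 g ÷ 101.11 g/mol = 1.1354 mol
Volume = 660 mL = 0.66 L
Molarity = 1.1354 mol ÷ 0.66 L = 1.72 M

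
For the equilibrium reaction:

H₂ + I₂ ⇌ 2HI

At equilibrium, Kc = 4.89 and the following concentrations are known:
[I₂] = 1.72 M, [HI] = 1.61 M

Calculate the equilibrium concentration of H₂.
[H₂] = 0.3082 M

Kc = ([HI]^2) / ([H₂] × [I₂]) = 4.89
[H₂]^1 = (product terms)/(Kc · other reactant terms) = 2.5921 / (4.89 · 1.72) = 0.30819
[H₂] = 0.3082 M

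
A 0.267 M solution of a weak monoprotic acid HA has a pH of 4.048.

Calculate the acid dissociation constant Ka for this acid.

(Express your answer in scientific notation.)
K_a = 3.00e-08

[H⁺] = 10^(−pH) = 10^(−4.048) = 8.954e-05 M. For HA ⇌ H⁺ + A⁻, Ka = x²/(C − x) = (8.954e-05)²/(0.267 − 8.954e-05) = 3.00e-08.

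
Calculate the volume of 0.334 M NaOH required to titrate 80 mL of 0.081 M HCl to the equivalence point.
V_{base} = 19.4 mL

At equivalence: moles acid = moles base.
moles HCl = 0.081 M × 0.08 L = 0.00648 mol
V_NaOH = 0.00648 mol ÷ 0.334 M = 0.0194 L = 19.4 mL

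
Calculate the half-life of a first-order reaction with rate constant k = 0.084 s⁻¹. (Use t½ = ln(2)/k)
8.25 s

t½ = ln(2)/k = 0.6931/0.084 = 8.25 s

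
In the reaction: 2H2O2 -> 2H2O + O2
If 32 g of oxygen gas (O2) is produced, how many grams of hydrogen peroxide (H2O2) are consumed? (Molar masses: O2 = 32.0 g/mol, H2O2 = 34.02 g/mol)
Moles of O2 = 32 g ÷ 32.0 g/mol = 1 mol
Mole ratio: 2 mol H2O2 / 1 mol O2
Moles of H2O2 = 1 × (2/1) = 2 mol
Mass of H2O2 = 2 mol × 34.02 g/mol = 68.04 g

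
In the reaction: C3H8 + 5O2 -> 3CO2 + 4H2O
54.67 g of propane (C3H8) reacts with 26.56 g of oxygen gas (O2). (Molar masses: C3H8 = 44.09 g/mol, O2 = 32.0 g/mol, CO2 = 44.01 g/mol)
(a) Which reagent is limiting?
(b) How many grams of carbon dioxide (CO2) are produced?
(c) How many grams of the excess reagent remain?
(a) O2, (b) 21.92 g, (c) 47.35 g

Moles of C3H8 = 54.67 g ÷ 44.09 g/mol = 1.23996 mol
Moles of O2 = 26.56 g ÷ 32.0 g/mol = 0.83 mol
Moles ÷ coefficient: C3H8: 1.23996/1 = 1.24, O2: 0.83/5 = 0.166
(a) O2 has the smaller value, so O2 is the limiting reagent.
(b) Moles of CO2 = 0.83 mol O2 × (3/5) = 0.498 mol; mass = 0.498 mol × 44.01 g/mol = 21.92 g
(c) C3H8 consumed = 0.83 × (1/5) = 0.166 mol; remaining = 1.23996 − 0.166 = 1.07396 mol; mass = 1.07396 mol × 44.09 g/mol = 47.35 g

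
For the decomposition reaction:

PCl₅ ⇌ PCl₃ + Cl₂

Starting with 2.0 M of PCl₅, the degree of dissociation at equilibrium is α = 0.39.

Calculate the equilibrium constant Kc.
K_c = 0.4987

x = α·[A]₀ = 0.39 × 2.0 = 0.78 M dissociated.
At eq: [PCl₅] = 2.0 − 0.78 = 1.22 M; [PCl₃] = [Cl₂] = x = 0.78 M.
Kc = [PCl₃][Cl₂]/[PCl₅] = (0.78)²/1.22 = 0.4987.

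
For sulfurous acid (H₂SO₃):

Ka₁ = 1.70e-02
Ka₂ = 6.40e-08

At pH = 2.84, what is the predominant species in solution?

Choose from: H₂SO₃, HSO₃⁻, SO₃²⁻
HSO₃⁻

pKa1 = 1.77, pKa2 = 7.19. Each pKa is the crossover between adjacent species; pH = 2.84 lies in the region where HSO₃⁻ predominates.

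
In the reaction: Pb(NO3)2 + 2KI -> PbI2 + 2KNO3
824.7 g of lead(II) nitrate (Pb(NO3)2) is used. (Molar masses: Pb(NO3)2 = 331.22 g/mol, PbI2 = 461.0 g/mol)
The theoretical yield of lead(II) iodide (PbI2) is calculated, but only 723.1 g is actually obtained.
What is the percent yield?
Moles of Pb(NO3)2 = 824.7 g ÷ 331.22 g/mol = 2.48989 mol
Mole ratio: 1 mol PbI2 / 1 mol Pb(NO3)2
Moles of PbI2 = 2.48989 × (1/1) = 2.48989 mol
Theoretical yield = 2.48989 mol × 461.0 g/mol = 1147.8 g
Actual yield = 723.1 g
Percent yield = (723.1 / 1147.8) × 100% = 63.0%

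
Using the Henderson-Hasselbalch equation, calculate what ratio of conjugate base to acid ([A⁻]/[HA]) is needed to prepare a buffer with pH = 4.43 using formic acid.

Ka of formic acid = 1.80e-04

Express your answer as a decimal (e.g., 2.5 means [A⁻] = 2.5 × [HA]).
[A⁻]/[HA] = 4.845

pKa = −log(1.80e-04) = 3.7447. pH = pKa + log([A⁻]/[HA]). 4.43 = 3.7447 + log(ratio). log(ratio) = 4.43 − 3.7447 = 0.6853. ratio = 10^(0.6853) = 4.845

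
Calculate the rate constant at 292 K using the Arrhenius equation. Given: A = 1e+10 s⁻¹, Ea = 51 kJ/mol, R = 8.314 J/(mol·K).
7.52e+00 s⁻¹

k = A·exp(-Ea/(R·T)) = 1e+10·exp(-51000/(8.314·292)) = 1e+10·exp(-21.0076) = 1e+10·7.5248e-10 = 7.52e+00 s⁻¹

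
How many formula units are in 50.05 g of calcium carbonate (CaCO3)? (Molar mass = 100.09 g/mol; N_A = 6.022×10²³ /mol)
Moles = 50.05 g ÷ 100.09 g/mol = 0.50005 mol
Formula units = 0.50005 mol × 6.022×10²³ /mol = 3.011e+23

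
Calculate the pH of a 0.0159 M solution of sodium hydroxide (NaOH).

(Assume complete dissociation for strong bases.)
pH = 12.20

[OH⁻] = 0.0159 M for strong base. pOH = -log[OH⁻] = 1.80, pH = 14 - pOH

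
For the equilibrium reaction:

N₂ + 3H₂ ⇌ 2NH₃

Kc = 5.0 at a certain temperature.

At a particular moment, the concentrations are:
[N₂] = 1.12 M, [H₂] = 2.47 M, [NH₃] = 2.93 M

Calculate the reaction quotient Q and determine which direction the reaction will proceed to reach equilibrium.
Q = 0.509, Q < K, reaction proceeds forward (toward products)

Q = ([NH₃]^2) / ([N₂] × [H₂]^3)
  = ((2.93)^2) / ((1.12)·(2.47)^3) = 8.5849/16.878 = 0.5087
Since Q = 0.5087 < Kc = 5.0, the reaction proceeds forward (toward products) to reach equilibrium.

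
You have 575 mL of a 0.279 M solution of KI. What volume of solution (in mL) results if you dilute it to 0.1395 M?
Using M₁V₁ = M₂V₂:
0.279 × 575 = 0.1395 × V₂
V₂ = (0.279 × 575) / 0.1395 = 1150 mL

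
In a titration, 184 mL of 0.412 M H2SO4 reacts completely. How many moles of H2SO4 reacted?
Moles = Molarity × Volume (L)
Moles = 0.412 M × 0.184 L = 0.07581 mol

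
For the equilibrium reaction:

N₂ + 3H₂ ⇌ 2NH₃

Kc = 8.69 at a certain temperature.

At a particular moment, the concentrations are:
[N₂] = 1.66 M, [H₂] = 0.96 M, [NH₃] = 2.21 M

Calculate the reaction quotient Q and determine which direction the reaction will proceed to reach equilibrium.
Q = 3.326, Q < K, reaction proceeds forward (toward products)

Q = ([NH₃]^2) / ([N₂] × [H₂]^3)
  = ((2.21)^2) / ((1.66)·(0.96)^3) = 4.8841/1.4687 = 3.326
Since Q = 3.326 < Kc = 8.69, the reaction proceeds forward (toward products) to reach equilibrium.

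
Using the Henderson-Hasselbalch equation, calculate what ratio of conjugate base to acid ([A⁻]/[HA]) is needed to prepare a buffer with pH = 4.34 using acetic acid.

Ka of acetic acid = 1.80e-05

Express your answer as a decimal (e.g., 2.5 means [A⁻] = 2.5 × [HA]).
[A⁻]/[HA] = 0.394

pKa = −log(1.80e-05) = 4.7447. pH = pKa + log([A⁻]/[HA]). 4.34 = 4.7447 + log(ratio). log(ratio) = 4.34 − 4.7447 = -0.4047. ratio = 10^(-0.4047) = 0.394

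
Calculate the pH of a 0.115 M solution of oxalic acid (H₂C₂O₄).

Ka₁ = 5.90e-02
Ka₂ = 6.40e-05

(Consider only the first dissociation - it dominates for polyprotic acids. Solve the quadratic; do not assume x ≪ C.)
pH = 1.24

x² + Ka₁·x − Ka₁·C = 0 with Ka₁ = 5.90e-02, C = 0.115.
x = (−Ka₁ + √(Ka₁² + 4·Ka₁·C))/2 = 5.7994e-02 M, so pH = 1.24.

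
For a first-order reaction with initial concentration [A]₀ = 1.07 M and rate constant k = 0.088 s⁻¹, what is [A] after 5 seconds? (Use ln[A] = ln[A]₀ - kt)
0.6891 M

ln[A] = ln[A]₀ - k·t = ln(1.07) - (0.088)·(5) = 0.0677 - 0.4400 = -0.3723
[A] = e^(-0.3723) = 0.6891 M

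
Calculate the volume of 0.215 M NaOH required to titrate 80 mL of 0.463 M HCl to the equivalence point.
V_{base} = 172.3 mL

At equivalence: moles acid = moles base.
moles HCl = 0.463 M × 0.08 L = 0.03704 mol
V_NaOH = 0.03704 mol ÷ 0.215 M = 0.1723 L = 172.3 mL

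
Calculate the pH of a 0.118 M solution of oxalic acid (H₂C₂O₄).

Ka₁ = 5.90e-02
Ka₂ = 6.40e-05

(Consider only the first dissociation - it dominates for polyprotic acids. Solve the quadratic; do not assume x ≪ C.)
pH = 1.23

x² + Ka₁·x − Ka₁·C = 0 with Ka₁ = 5.90e-02, C = 0.118.
x = (−Ka₁ + √(Ka₁² + 4·Ka₁·C))/2 = 5.9000e-02 M, so pH = 1.23.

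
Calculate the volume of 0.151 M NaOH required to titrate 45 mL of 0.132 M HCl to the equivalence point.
V_{base} = 39.3 mL

At equivalence: moles acid = moles base.
moles HCl = 0.132 M × 0.045 L = 0.00594 mol
V_NaOH = 0.00594 mol ÷ 0.151 M = 0.03934 L = 39.3 mL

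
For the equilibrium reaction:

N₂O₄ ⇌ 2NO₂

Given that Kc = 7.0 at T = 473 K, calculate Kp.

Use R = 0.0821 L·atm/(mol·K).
K_p = 271.8331

Δn = (moles gaseous products) − (moles gaseous reactants) = 1
T = 473 K; RT = 0.0821 × 473 = 38.8333
Kp = Kc·(RT)^Δn = 7.0 × (38.8333)^1 = 7.0 × 38.8333 = 271.8331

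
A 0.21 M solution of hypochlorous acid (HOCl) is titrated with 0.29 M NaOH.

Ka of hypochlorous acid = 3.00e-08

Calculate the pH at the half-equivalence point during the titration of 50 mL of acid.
pH = pKa = 7.52

At the half-equivalence point, [HA] = [A⁻], so by Henderson–Hasselbalch pH = pKa + log(1) = pKa.
pKa = −log(3.00e-08) = 7.52.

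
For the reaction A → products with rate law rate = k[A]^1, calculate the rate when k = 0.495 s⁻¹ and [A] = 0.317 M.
0.1569 M/s

rate = k·[A]^1 = 0.495·(0.317)^1 = 0.495·0.317 = 0.1569 M/s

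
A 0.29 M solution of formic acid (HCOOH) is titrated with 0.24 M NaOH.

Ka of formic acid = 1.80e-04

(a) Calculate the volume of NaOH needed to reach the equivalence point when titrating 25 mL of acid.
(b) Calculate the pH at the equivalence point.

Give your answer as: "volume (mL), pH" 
V = 30.2 mL, pH = 8.43

(a) At equivalence: moles acid = moles base.
moles acid = 0.29 × 0.025 = 0.00725 mol; V_NaOH = 0.00725/0.24 = 0.03021 L = 30.2 mL.
(b) At equivalence, all acid → conjugate base A⁻ at [A⁻] = 0.00725/0.05521 = 0.1313 M.
Kb = Kw/Ka = 1.0e-14/1.80e-04 = 5.556e-11; [OH⁻] = √(Kb·[A⁻]) = 2.701e-06; pOH = 5.57; pH = 14 − pOH = 8.43.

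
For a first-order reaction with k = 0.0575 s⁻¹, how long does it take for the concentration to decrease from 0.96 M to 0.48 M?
12.05 s

From ln[A] = ln[A]₀ - k·t: t = ln([A]₀/[A])/k = ln(0.96/0.48)/0.0575 = ln(2.0000)/0.0575 = 0.6931/0.0575 = 12.05 s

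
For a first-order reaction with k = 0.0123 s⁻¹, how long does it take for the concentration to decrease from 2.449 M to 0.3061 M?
169.07 s

From ln[A] = ln[A]₀ - k·t: t = ln([A]₀/[A])/k = ln(2.449/0.3061)/0.0123 = ln(8.0007)/0.0123 = 2.0795/0.0123 = 169.07 s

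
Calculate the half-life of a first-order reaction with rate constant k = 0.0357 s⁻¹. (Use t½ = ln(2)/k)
19.42 s

t½ = ln(2)/k = 0.6931/0.0357 = 19.42 s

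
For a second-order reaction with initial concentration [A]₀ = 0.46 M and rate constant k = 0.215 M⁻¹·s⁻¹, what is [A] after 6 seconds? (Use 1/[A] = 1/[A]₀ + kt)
0.2887 M

1/[A] = 1/[A]₀ + k·t = 1/0.46 + (0.215)·(6) = 2.1739 + 1.2900 = 3.4639
[A] = 1/3.4639 = 0.2887 M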